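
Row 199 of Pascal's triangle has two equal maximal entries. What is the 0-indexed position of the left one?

99

For odd n = 199, C(199,k) peaks at k = (n−1)/2 and (n+1)/2; the smaller is 99.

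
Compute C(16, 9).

11440

C(16,9) = C(16,7) by symmetry.
C(16,7) = (16·15·14·13·12·11·10) / 7! = 57657600 / 5040 = 11440.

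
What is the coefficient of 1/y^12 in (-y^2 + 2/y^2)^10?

General term: C(10,j)·(-y^2)^j·(2/y^2)^(10-j), with y-exponent 2j − 2(10−j) = 4j − 20.
Set 4j − 20 = -12: j = 2.
C(10,2) = 45; (-1)^2 = 1; 2^8 = 256.
Coefficient = 45 · 1 · 256 = 11520.

11520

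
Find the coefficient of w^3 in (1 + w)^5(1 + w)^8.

Coefficient of w^3 = Σ_{j} C(5,j)·C(8,3-j) for j from 0 to 3.
= 56 + 140 + 80 + 10 = 286.

286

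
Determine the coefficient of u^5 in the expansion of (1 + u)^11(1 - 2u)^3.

Coefficient of u^5 = Σ_{j} C(11,j)·1^j·C(3,5-j)·(-2)^(5-j) for j from 2 to 5.
= (-440) + 1980 + (-1980) + 462 = 22.

22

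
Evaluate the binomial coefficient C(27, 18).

4686825

C(27,18) = C(27,9) by symmetry.
C(27,9) = (27·26·25·24·23·22·21·20·19) / 9! = 1700755056000 / 362880 = 4686825.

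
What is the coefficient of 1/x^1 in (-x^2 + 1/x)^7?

21

General term: C(7,j)·(-x^2)^j·(1/x)^(7-j), with x-exponent 2j − 1(7−j) = 3j − 7.
Set 3j − 7 = -1: j = 2.
C(7,2) = 21; (-1)^2 = 1; 1^5 = 1.
Coefficient = 21 · 1 · 1 = 21.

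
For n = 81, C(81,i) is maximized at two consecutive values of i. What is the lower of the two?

40

For odd n = 81, C(81,i) peaks at i = (n−1)/2 and (n+1)/2; the lower is 40.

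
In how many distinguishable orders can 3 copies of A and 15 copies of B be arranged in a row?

816

Choose positions for the A's: C(18,3) = 816.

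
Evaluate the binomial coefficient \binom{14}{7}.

3432

C(14,7) = (14·13·12·11·10·9·8) / 7! = 17297280 / 5040 = 3432.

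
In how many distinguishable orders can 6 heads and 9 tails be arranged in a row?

5005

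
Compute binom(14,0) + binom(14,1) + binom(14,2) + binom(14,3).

1 + 14 + 91 + 364 = 470.

470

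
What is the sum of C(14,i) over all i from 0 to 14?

16384

Setting x = 1 in (1+x)^14 gives Σ C(14,i) = 2^14 = 16384.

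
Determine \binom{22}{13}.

497420

C(22,13) = C(22,9) by symmetry.
C(22,9) = (22·21·20·19·18·17·16·15·14) / 9! = 180503769600 / 362880 = 497420.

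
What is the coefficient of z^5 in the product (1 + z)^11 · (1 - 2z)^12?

1078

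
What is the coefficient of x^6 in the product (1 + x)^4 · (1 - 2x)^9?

Coefficient of x^6 = Σ_{j} C(4,j)·1^j·C(9,6-j)·(-2)^(6-j) for j from 0 to 4.
= 5376 + (-16128) + 12096 + (-2688) + 144 = -1200.

-1200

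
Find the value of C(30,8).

5852925

C(30,8) = (30·29·28·27·26·25·24·23) / 8! = 235989936000 / 40320 = 5852925.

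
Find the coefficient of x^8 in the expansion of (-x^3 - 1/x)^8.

70

General term: C(8,j)·(-x^3)^j·(-1/x)^(8-j), with x-exponent 3j − 1(8−j) = 4j − 8.
Set 4j − 8 = 8: j = 4.
C(8,4) = 70; (-1)^4 = 1; (-1)^4 = 1.
Coefficient = 70 · 1 · 1 = 70.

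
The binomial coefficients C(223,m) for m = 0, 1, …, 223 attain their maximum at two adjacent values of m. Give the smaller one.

For odd n = 223, C(223,m) peaks at m = (n−1)/2 and (n+1)/2; the smaller is 111.

111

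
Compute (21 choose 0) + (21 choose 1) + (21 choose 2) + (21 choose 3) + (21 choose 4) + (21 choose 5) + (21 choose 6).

1 + 21 + 210 + 1330 + 5985 + 20349 + 54264 = 82160.

82160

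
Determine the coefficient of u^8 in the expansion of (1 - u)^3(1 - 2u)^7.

2400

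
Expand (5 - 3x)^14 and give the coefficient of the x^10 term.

36942530625

The general term is C(14,j)·(5)^j·(-3x)^(14-j); the x^10 term has j = 4.
C(14,4) = 1001.
Coefficient = C(14,4) · 5^4 · (-3)^10 = 1001 · 625 · 59049 = 36942530625.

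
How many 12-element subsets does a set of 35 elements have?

834451800

C(35,12) = (35·34·33·32·31·30·29·28·27·26·25·24) / 12! = 399703747322880000 / 479001600 = 834451800.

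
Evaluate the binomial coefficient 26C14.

9657700

C(26,14) = C(26,12) by symmetry.
C(26,12) = (26·25·24·23·22·21·20·19·18·17·16·15) / 12! = 4626053752320000 / 479001600 = 9657700.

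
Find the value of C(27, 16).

C(27,16) = C(27,11) by symmetry.
C(27,11) = (27·26·25·24·23·22·21·20·19·18·17) / 11! = 520431047136000 / 39916800 = 13037895.

13037895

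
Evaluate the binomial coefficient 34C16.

2203961430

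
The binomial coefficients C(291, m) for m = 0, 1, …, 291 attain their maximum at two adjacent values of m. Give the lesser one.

For odd n = 291, C(291,m) peaks at m = (n−1)/2 and (n+1)/2; the lesser is 145.

145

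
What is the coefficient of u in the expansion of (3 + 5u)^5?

2025

The general term is C(5,j)·(3)^j·(5u)^(5-j); the u^1 term has j = 4.
C(5,4) = 5.
Coefficient = C(5,4) · 3^4 · 5^1 = 5 · 81 · 5 = 2025.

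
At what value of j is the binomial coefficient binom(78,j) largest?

39

C(78,j) is maximized at j = 78/2 = 39.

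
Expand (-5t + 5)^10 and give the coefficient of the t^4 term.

2050781250

The general term is C(10,j)·(-5t)^j·(5)^(10-j); the t^4 term has j = 4.
C(10,4) = 210.
Coefficient = C(10,4) · (-5)^4 · 5^6 = 210 · 625 · 15625 = 2050781250.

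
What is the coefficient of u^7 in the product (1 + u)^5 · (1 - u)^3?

-2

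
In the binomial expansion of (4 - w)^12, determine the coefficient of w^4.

32440320

The general term is C(12,j)·(4)^j·(-w)^(12-j); the w^4 term has j = 8.
C(12,8) = 495.
Coefficient = C(12,8) · 4^8 = 495 · 65536 = 32440320.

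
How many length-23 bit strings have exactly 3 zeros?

Choose the 3 positions: C(23,3) = 1771.

1771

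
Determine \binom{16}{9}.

C(16,9) = C(16,7) by symmetry.
C(16,7) = (16·15·14·13·12·11·10) / 7! = 57657600 / 5040 = 11440.

11440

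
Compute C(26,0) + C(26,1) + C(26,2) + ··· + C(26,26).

67108864

The entries of row 26 sum to 2^26 = 67108864.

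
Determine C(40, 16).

C(40,16) = (40·39·38·37·36·35·34·33·32·31·30·29·28·27·26·25) / 16! = 1315041316842168115200000 / 20922789888000 = 62852101650.

62852101650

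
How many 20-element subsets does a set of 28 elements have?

3108105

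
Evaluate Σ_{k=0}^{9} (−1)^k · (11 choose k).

-10

The partial alternating sum Σ_{k=0}^{9} (−1)^k C(11,k) = (−1)^9 C(10,9) = -10.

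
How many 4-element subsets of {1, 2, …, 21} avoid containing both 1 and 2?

5814

All 4-subsets: C(21,4) = 5985. Those containing both fixed elements: C(19,2) = 171.
5985 − 171 = 5814.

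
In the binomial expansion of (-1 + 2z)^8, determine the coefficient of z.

-16

The general term is C(8,j)·(-1)^j·(2z)^(8-j); the z^1 term has j = 7.
C(8,7) = 8.
Coefficient = C(8,7) · (-1)^7 · 2^1 = 8 · (-1) · 2 = -16.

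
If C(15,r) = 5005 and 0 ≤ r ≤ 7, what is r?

C(15,r) increases on 0 ≤ r ≤ 7. C(15,5) = 3003 and C(15,6) = 5005, so r = 6.

6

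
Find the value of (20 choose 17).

1140

C(20,17) = C(20,3) by symmetry.
C(20,3) = (20·19·18) / 3! = 6840 / 6 = 1140.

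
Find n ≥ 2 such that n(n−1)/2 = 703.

38

n(n−1)/2 = 703 ⇒ n(n−1) = 1406. Since 38·37 = 1406, n = 38.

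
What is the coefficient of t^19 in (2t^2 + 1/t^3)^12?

24576

General term: C(12,j)·(2t^2)^j·(1/t^3)^(12-j), with t-exponent 2j − 3(12−j) = 5j − 36.
Set 5j − 36 = 19: j = 11.
C(12,11) = 12; 2^11 = 2048; 1^1 = 1.
Coefficient = 12 · 2048 · 1 = 24576.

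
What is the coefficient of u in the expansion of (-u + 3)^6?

-1458

The general term is C(6,j)·(-u)^j·(3)^(6-j); the u^1 term has j = 1.
C(6,1) = 6.
Coefficient = C(6,1) · (-1)^1 · 3^5 = 6 · (-1) · 243 = -1458.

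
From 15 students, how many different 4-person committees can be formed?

1365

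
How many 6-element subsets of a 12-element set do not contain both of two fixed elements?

All 6-subsets: C(12,6) = 924. Those containing both fixed elements: C(10,4) = 210.
924 − 210 = 714.

714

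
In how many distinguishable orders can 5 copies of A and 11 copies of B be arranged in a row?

4368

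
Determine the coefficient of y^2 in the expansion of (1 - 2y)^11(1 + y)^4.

Coefficient of y^2 = Σ_{j} C(11,j)·(-2)^j·C(4,2-j)·1^(2-j) for j from 0 to 2.
= 6 + (-88) + 220 = 138.

138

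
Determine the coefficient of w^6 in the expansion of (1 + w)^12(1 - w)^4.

Coefficient of w^6 = Σ_{j} C(12,j)·1^j·C(4,6-j)·(-1)^(6-j) for j from 2 to 6.
= 66 + (-880) + 2970 + (-3168) + 924 = -88.

-88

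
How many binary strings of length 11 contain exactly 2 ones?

55

Choose the 2 positions: C(11,2) = 55.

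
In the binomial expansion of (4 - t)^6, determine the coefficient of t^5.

-24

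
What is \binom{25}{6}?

177100

C(25,6) = (25·24·23·22·21·20) / 6! = 127512000 / 720 = 177100.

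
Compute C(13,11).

C(13,11) = C(13,2) by symmetry.
C(13,2) = (13·12) / 2! = 156 / 2 = 78.

78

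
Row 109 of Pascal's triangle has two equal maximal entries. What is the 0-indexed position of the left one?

For odd n = 109, C(109,j) peaks at j = (n−1)/2 and (n+1)/2; the smaller is 54.

54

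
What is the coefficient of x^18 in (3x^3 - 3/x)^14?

14363255907

General term: C(14,j)·(3x^3)^j·(-3/x)^(14-j), with x-exponent 3j − 1(14−j) = 4j − 14.
Set 4j − 14 = 18: j = 8.
C(14,8) = 3003; 3^8 = 6561; (-3)^6 = 729.
Coefficient = 3003 · 6561 · 729 = 14363255907.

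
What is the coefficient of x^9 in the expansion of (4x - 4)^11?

The general term is C(11,j)·(4x)^j·(-4)^(11-j); the x^9 term has j = 9.
C(11,9) = 55.
Coefficient = C(11,9) · 4^9 · (-4)^2 = 55 · 262144 · 16 = 230686720.

230686720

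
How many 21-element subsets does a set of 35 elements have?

2319959400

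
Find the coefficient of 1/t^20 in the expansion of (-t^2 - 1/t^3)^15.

General term: C(15,j)·(-t^2)^j·(-1/t^3)^(15-j), with t-exponent 2j − 3(15−j) = 5j − 45.
Set 5j − 45 = -20: j = 5.
C(15,5) = 3003; (-1)^5 = -1; (-1)^10 = 1.
Coefficient = 3003 · (-1) · 1 = -3003.

-3003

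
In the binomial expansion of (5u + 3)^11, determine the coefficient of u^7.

The general term is C(11,j)·(5u)^j·(3)^(11-j); the u^7 term has j = 7.
C(11,7) = 330.
Coefficient = C(11,7) · 5^7 · 3^4 = 330 · 78125 · 81 = 2088281250.

2088281250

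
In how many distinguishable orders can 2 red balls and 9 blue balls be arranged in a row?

55

Choose positions for the red balls: C(11,2) = 55.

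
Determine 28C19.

6906900

C(28,19) = C(28,9) by symmetry.
C(28,9) = (28·27·26·25·24·23·22·21·20) / 9! = 2506375872000 / 362880 = 6906900.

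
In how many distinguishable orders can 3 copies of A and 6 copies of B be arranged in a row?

84

Choose positions for the A's: C(9,3) = 84.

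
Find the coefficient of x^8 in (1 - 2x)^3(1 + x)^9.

-207

Coefficient of x^8 = Σ_{j} C(3,j)·(-2)^j·C(9,8-j)·1^(8-j) for j from 0 to 3.
= 9 + (-216) + 1008 + (-1008) = -207.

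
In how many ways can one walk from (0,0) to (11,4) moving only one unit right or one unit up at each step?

Each path is a sequence of 15 steps with 11 rights: C(15,11) = 1365.

1365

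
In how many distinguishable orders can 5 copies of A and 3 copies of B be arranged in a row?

56

Choose positions for the A's: C(8,5) = 56.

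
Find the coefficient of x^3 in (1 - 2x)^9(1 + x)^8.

32

Coefficient of x^3 = Σ_{j} C(9,j)·(-2)^j·C(8,3-j)·1^(3-j) for j from 0 to 3.
= 56 + (-504) + 1152 + (-672) = 32.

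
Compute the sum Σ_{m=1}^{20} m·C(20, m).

10485760

Differentiating (1+x)^20 and setting x=1: Σ m·C(20,m) = 20·2^19 = 10485760.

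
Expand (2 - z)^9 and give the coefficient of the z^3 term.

-5376

The general term is C(9,j)·(2)^j·(-z)^(9-j); the z^3 term has j = 6.
C(9,6) = 84.
Coefficient = C(9,6) · 2^6 · (-1)^3 = 84 · 64 · (-1) = -5376.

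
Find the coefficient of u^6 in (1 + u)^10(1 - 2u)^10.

Coefficient of u^6 = Σ_{j} C(10,j)·1^j·C(10,6-j)·(-2)^(6-j) for j from 0 to 6.
= 13440 + (-80640) + 151200 + (-115200) + 37800 + (-5040) + 210 = 1770.

1770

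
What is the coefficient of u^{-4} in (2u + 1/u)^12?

7920

General term: C(12,j)·(2u)^j·(1/u)^(12-j), with u-exponent 1j − 1(12−j) = 2j − 12.
Set 2j − 12 = -4: j = 4.
C(12,4) = 495; 2^4 = 16; 1^8 = 1.
Coefficient = 495 · 16 · 1 = 7920.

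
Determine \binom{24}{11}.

2496144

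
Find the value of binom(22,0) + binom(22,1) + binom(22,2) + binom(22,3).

1 + 22 + 231 + 1540 = 1794.

1794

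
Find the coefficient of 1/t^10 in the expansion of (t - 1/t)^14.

91

General term: C(14,j)·(t)^j·(-1/t)^(14-j), with t-exponent 1j − 1(14−j) = 2j − 14.
Set 2j − 14 = -10: j = 2.
C(14,2) = 91; 1^2 = 1; (-1)^12 = 1.
Coefficient = 91 · 1 · 1 = 91.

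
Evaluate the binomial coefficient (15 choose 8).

C(15,8) = C(15,7) by symmetry.
C(15,7) = (15·14·13·12·11·10·9) / 7! = 32432400 / 5040 = 6435.

6435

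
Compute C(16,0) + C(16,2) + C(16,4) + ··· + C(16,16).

32768

Even-k terms of row 16 sum to 2^15 = 32768.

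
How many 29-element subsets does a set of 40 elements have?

C(40,29) = C(40,11) by symmetry.
C(40,11) = (40·39·38·37·36·35·34·33·32·31·30) / 11! = 92279715720192000 / 39916800 = 2311801440.

2311801440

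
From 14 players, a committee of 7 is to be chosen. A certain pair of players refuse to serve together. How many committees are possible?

2640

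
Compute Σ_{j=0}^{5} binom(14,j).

3473

1 + 14 + 91 + 364 + 1001 + 2002 = 3473.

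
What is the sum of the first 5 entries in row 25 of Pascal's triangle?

1 + 25 + 300 + 2300 + 12650 = 15276.

15276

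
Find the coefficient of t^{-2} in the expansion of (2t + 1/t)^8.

448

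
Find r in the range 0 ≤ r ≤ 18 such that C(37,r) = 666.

C(37,r) increases on 0 ≤ r ≤ 18. C(37,1) = 37 and C(37,2) = 666, so r = 2.

2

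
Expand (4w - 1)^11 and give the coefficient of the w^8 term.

The general term is C(11,j)·(4w)^j·(-1)^(11-j); the w^8 term has j = 8.
C(11,8) = 165.
Coefficient = C(11,8) · 4^8 · (-1)^3 = 165 · 65536 · (-1) = -10813440.

-10813440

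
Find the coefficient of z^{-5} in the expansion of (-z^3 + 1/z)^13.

General term: C(13,j)·(-z^3)^j·(1/z)^(13-j), with z-exponent 3j − 1(13−j) = 4j − 13.
Set 4j − 13 = -5: j = 2.
C(13,2) = 78; (-1)^2 = 1; 1^11 = 1.
Coefficient = 78 · 1 · 1 = 78.

78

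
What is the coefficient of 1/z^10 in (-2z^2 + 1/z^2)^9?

144

General term: C(9,j)·(-2z^2)^j·(1/z^2)^(9-j), with z-exponent 2j − 2(9−j) = 4j − 18.
Set 4j − 18 = -10: j = 2.
C(9,2) = 36; (-2)^2 = 4; 1^7 = 1.
Coefficient = 36 · 4 · 1 = 144.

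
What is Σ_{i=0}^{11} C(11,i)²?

By Vandermonde's identity, Σ C(11,i)² = C(22,11) = 705432.

705432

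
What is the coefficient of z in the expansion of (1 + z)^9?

The general term is C(9,j)·(1)^j·(z)^(9-j); the z^1 term has j = 8.
C(9,8) = 9.
Coefficient = C(9,8) = 9.

9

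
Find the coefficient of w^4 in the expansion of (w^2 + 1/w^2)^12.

General term: C(12,j)·(w^2)^j·(1/w^2)^(12-j), with w-exponent 2j − 2(12−j) = 4j − 24.
Set 4j − 24 = 4: j = 7.
C(12,7) = 792; 1^7 = 1; 1^5 = 1.
Coefficient = 792 · 1 · 1 = 792.

792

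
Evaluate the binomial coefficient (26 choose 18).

1562275

C(26,18) = C(26,8) by symmetry.
C(26,8) = (26·25·24·23·22·21·20·19) / 8! = 62990928000 / 40320 = 1562275.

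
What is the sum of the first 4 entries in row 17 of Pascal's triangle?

1 + 17 + 136 + 680 = 834.

834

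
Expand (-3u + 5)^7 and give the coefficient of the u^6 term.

25515

The general term is C(7,j)·(-3u)^j·(5)^(7-j); the u^6 term has j = 6.
C(7,6) = 7.
Coefficient = C(7,6) · (-3)^6 · 5^1 = 7 · 729 · 5 = 25515.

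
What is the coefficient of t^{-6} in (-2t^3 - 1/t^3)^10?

3360

General term: C(10,j)·(-2t^3)^j·(-1/t^3)^(10-j), with t-exponent 3j − 3(10−j) = 6j − 30.
Set 6j − 30 = -6: j = 4.
C(10,4) = 210; (-2)^4 = 16; (-1)^6 = 1.
Coefficient = 210 · 16 · 1 = 3360.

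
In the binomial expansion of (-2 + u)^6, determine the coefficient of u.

The general term is C(6,j)·(-2)^j·(u)^(6-j); the u^1 term has j = 5.
C(6,5) = 6.
Coefficient = C(6,5) · (-2)^5 = 6 · (-32) = -192.

-192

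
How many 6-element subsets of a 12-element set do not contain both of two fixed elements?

All 6-subsets: C(12,6) = 924. Those containing both fixed elements: C(10,4) = 210.
924 − 210 = 714.

714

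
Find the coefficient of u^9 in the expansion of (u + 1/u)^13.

General term: C(13,j)·(u)^j·(1/u)^(13-j), with u-exponent 1j − 1(13−j) = 2j − 13.
Set 2j − 13 = 9: j = 11.
C(13,11) = 78; 1^11 = 1; 1^2 = 1.
Coefficient = 78 · 1 · 1 = 78.

78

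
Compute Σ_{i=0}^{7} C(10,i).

968

1 + 10 + 45 + 120 + 210 + 252 + 210 + 120 = 968.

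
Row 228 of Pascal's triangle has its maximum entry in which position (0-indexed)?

C(228,r) is maximized at r = 228/2 = 114.

114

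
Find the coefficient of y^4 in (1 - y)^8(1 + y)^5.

-5

Coefficient of y^4 = Σ_{j} C(8,j)·(-1)^j·C(5,4-j)·1^(4-j) for j from 0 to 4.
= 5 + (-80) + 280 + (-280) + 70 = -5.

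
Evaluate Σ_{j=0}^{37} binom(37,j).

The entries of row 37 sum to 2^37 = 137438953472.

137438953472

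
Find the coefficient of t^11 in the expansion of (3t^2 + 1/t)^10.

General term: C(10,j)·(3t^2)^j·(1/t)^(10-j), with t-exponent 2j − 1(10−j) = 3j − 10.
Set 3j − 10 = 11: j = 7.
C(10,7) = 120; 3^7 = 2187; 1^3 = 1.
Coefficient = 120 · 2187 · 1 = 262440.

262440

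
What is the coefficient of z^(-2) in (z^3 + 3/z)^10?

295245

General term: C(10,j)·(z^3)^j·(3/z)^(10-j), with z-exponent 3j − 1(10−j) = 4j − 10.
Set 4j − 10 = -2: j = 2.
C(10,2) = 45; 1^2 = 1; 3^8 = 6561.
Coefficient = 45 · 1 · 6561 = 295245.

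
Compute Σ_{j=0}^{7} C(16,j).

26333

1 + 16 + 120 + 560 + 1820 + 4368 + 8008 + 11440 = 26333.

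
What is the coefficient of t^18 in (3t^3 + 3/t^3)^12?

General term: C(12,j)·(3t^3)^j·(3/t^3)^(12-j), with t-exponent 3j − 3(12−j) = 6j − 36.
Set 6j − 36 = 18: j = 9.
C(12,9) = 220; 3^9 = 19683; 3^3 = 27.
Coefficient = 220 · 19683 · 27 = 116917020.

116917020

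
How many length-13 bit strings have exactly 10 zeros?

Choose the 10 positions: C(13,10) = 286.

286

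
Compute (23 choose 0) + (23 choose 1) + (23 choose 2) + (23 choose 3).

2048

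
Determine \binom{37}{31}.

C(37,31) = C(37,6) by symmetry.
C(37,6) = (37·36·35·34·33·32) / 6! = 1673844480 / 720 = 2324784.

2324784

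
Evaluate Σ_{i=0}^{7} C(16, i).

26333

1 + 16 + 120 + 560 + 1820 + 4368 + 8008 + 11440 = 26333.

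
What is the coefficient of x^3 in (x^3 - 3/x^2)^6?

-540

General term: C(6,j)·(x^3)^j·(-3/x^2)^(6-j), with x-exponent 3j − 2(6−j) = 5j − 12.
Set 5j − 12 = 3: j = 3.
C(6,3) = 20; 1^3 = 1; (-3)^3 = -27.
Coefficient = 20 · 1 · (-27) = -540.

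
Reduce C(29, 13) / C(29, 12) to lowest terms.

C(n,k+1)/C(n,k) = (n−k)/(k+1) = (29−12)/(12+1) = 17/13.

17/13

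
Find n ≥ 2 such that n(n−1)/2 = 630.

n(n−1)/2 = 630 ⇒ n(n−1) = 1260. Since 36·35 = 1260, n = 36.

36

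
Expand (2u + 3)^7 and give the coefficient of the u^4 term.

The general term is C(7,j)·(2u)^j·(3)^(7-j); the u^4 term has j = 4.
C(7,4) = 35.
Coefficient = C(7,4) · 2^4 · 3^3 = 35 · 16 · 27 = 15120.

15120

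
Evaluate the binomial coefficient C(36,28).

C(36,28) = C(36,8) by symmetry.
C(36,8) = (36·35·34·33·32·31·30·29) / 8! = 1220096908800 / 40320 = 30260340.

30260340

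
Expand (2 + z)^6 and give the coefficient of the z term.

The general term is C(6,j)·(2)^j·(z)^(6-j); the z^1 term has j = 5.
C(6,5) = 6.
Coefficient = C(6,5) · 2^5 = 6 · 32 = 192.

192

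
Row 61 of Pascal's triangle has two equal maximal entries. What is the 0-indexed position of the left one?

30

For odd n = 61, C(61,i) peaks at i = (n−1)/2 and (n+1)/2; the lower is 30.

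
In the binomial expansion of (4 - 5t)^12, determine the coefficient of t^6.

The general term is C(12,j)·(4)^j·(-5t)^(12-j); the t^6 term has j = 6.
C(12,6) = 924.
Coefficient = C(12,6) · 4^6 · (-5)^6 = 924 · 4096 · 15625 = 59136000000.

59136000000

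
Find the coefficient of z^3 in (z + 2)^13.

292864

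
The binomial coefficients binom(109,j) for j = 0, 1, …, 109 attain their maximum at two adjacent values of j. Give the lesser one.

For odd n = 109, C(109,j) peaks at j = (n−1)/2 and (n+1)/2; the lesser is 54.

54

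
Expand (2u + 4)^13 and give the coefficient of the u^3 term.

The general term is C(13,j)·(2u)^j·(4)^(13-j); the u^3 term has j = 3.
C(13,3) = 286.
Coefficient = C(13,3) · 2^3 · 4^10 = 286 · 8 · 1048576 = 2399141888.

2399141888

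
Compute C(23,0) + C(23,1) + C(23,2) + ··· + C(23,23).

The entries of row 23 sum to 2^23 = 8388608.

8388608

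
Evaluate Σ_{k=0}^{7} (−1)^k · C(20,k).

The partial alternating sum Σ_{k=0}^{7} (−1)^k C(20,k) = (−1)^7 C(19,7) = -50388.

-50388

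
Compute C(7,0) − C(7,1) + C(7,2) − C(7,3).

The partial alternating sum Σ_{k=0}^{3} (−1)^k C(7,k) = (−1)^3 C(6,3) = -20.

-20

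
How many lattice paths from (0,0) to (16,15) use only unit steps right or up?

Each path is a sequence of 31 steps with 16 rights: C(31,16) = 300540195.

300540195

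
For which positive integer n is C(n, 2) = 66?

12

n(n−1)/2 = 66 ⇒ n(n−1) = 132. Since 12·11 = 132, n = 12.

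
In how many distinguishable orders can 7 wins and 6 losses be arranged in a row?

Choose positions for the wins: C(13,7) = 1716.

1716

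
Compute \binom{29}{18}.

34597290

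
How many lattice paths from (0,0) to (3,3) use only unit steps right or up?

20

Each path is a sequence of 6 steps with 3 rights: C(6,3) = 20.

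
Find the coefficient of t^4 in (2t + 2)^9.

64512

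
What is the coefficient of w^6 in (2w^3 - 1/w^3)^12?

-101376

General term: C(12,j)·(2w^3)^j·(-1/w^3)^(12-j), with w-exponent 3j − 3(12−j) = 6j − 36.
Set 6j − 36 = 6: j = 7.
C(12,7) = 792; 2^7 = 128; (-1)^5 = -1.
Coefficient = 792 · 128 · (-1) = -101376.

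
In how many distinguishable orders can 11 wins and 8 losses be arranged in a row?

Choose positions for the wins: C(19,11) = 75582.

75582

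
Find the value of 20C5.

15504

C(20,5) = (20·19·18·17·16) / 5! = 1860480 / 120 = 15504.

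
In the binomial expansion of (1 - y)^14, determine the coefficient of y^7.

The general term is C(14,j)·(1)^j·(-y)^(14-j); the y^7 term has j = 7.
C(14,7) = 3432.
Coefficient = C(14,7) · (-1)^7 = 3432 · (-1) = -3432.

-3432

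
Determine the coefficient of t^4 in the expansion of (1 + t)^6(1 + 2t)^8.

Coefficient of t^4 = Σ_{j} C(6,j)·1^j·C(8,4-j)·2^(4-j) for j from 0 to 4.
= 1120 + 2688 + 1680 + 320 + 15 = 5823.

5823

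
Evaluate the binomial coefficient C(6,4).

15

C(6,4) = C(6,2) by symmetry.
C(6,2) = (6·5) / 2! = 30 / 2 = 15.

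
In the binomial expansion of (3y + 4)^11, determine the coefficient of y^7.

184757760

The general term is C(11,j)·(3y)^j·(4)^(11-j); the y^7 term has j = 7.
C(11,7) = 330.
Coefficient = C(11,7) · 3^7 · 4^4 = 330 · 2187 · 256 = 184757760.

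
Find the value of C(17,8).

24310

C(17,8) = (17·16·15·14·13·12·11·10) / 8! = 980179200 / 40320 = 24310.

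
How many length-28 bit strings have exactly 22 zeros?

Choose the 22 positions: C(28,22) = 376740.

376740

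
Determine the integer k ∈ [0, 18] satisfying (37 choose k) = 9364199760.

15

C(37,k) increases on 0 ≤ k ≤ 18. C(37,14) = 6107086800 and C(37,15) = 9364199760, so k = 15.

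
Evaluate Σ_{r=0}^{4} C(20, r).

6196

1 + 20 + 190 + 1140 + 4845 = 6196.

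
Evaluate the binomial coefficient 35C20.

C(35,20) = C(35,15) by symmetry.
C(35,15) = (35·34·33·32·31·30·29·28·27·26·25·24·23·22·21) / 15! = 4247252019052922880000 / 1307674368000 = 3247943160.

3247943160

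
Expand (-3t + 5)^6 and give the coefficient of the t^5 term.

-7290

The general term is C(6,j)·(-3t)^j·(5)^(6-j); the t^5 term has j = 5.
C(6,5) = 6.
Coefficient = C(6,5) · (-3)^5 · 5^1 = 6 · (-243) · 5 = -7290.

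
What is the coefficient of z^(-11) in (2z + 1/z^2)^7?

14

General term: C(7,j)·(2z)^j·(1/z^2)^(7-j), with z-exponent 1j − 2(7−j) = 3j − 14.
Set 3j − 14 = -11: j = 1.
C(7,1) = 7; 2^1 = 2; 1^6 = 1.
Coefficient = 7 · 2 · 1 = 14.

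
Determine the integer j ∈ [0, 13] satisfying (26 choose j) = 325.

C(26,j) increases on 0 ≤ j ≤ 13. C(26,1) = 26 and C(26,2) = 325, so j = 2.

2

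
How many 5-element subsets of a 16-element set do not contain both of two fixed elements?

All 5-subsets: C(16,5) = 4368. Those containing both fixed elements: C(14,3) = 364.
4368 − 364 = 4004.

4004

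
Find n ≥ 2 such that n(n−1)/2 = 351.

n(n−1)/2 = 351 ⇒ n(n−1) = 702. Since 27·26 = 702, n = 27.

27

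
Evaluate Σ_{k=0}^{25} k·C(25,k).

Since k·C(25,k) = 25·C(24,k−1), the sum is 25·2^24 = 25·16777216 = 419430400.

419430400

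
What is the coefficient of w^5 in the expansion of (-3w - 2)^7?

The general term is C(7,j)·(-3w)^j·(-2)^(7-j); the w^5 term has j = 5.
C(7,5) = 21.
Coefficient = C(7,5) · (-3)^5 · (-2)^2 = 21 · (-243) · 4 = -20412.

-20412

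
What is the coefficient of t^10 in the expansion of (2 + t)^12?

264

The general term is C(12,j)·(2)^j·(t)^(12-j); the t^10 term has j = 2.
C(12,2) = 66.
Coefficient = C(12,2) · 2^2 = 66 · 4 = 264.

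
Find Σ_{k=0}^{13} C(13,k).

The entries of row 13 sum to 2^13 = 8192.

8192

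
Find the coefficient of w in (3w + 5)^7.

328125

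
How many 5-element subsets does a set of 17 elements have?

C(17,5) = (17·16·15·14·13) / 5! = 742560 / 120 = 6188.

6188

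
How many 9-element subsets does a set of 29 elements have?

C(29,9) = (29·28·27·26·25·24·23·22·21) / 9! = 3634245014400 / 362880 = 10015005.

10015005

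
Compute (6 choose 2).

15

C(6,2) = (6·5) / 2! = 30 / 2 = 15.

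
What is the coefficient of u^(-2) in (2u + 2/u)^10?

215040

General term: C(10,j)·(2u)^j·(2/u)^(10-j), with u-exponent 1j − 1(10−j) = 2j − 10.
Set 2j − 10 = -2: j = 4.
C(10,4) = 210; 2^4 = 16; 2^6 = 64.
Coefficient = 210 · 16 · 64 = 215040.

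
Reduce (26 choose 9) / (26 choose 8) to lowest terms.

C(n,k+1)/C(n,k) = (n−k)/(k+1) = (26−8)/(8+1) = 18/9 = 2.

2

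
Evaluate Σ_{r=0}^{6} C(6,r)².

By Vandermonde's identity, Σ C(6,r)² = C(12,6) = 924.

924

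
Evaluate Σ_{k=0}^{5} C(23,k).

44552

1 + 23 + 253 + 1771 + 8855 + 33649 = 44552.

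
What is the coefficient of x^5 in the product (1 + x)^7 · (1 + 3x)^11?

411432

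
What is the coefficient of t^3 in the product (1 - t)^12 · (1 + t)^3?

Coefficient of t^3 = Σ_{j} C(12,j)·(-1)^j·C(3,3-j)·1^(3-j) for j from 0 to 3.
= 1 + (-36) + 198 + (-220) = -57.

-57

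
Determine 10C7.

120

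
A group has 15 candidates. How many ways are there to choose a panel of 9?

5005

This is C(15,9) = 5005.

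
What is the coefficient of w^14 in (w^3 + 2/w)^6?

12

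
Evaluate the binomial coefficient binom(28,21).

1184040

C(28,21) = C(28,7) by symmetry.
C(28,7) = (28·27·26·25·24·23·22) / 7! = 5967561600 / 5040 = 1184040.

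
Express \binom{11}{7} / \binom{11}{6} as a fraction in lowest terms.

5/7

C(n,k+1)/C(n,k) = (n−k)/(k+1) = (11−6)/(6+1) = 5/7.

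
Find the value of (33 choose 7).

4272048

C(33,7) = (33·32·31·30·29·28·27) / 7! = 21531121920 / 5040 = 4272048.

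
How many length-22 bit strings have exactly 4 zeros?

Choose the 4 positions: C(22,4) = 7315.

7315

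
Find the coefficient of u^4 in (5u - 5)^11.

-16113281250

The general term is C(11,j)·(5u)^j·(-5)^(11-j); the u^4 term has j = 4.
C(11,4) = 330.
Coefficient = C(11,4) · 5^4 · (-5)^7 = 330 · 625 · (-78125) = -16113281250.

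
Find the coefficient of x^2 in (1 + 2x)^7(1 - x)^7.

Coefficient of x^2 = Σ_{j} C(7,j)·2^j·C(7,2-j)·(-1)^(2-j) for j from 0 to 2.
= 21 + (-98) + 84 = 7.

7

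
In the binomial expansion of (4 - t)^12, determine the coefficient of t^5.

-12976128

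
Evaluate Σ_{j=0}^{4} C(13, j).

1093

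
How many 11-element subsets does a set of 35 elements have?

417225900

C(35,11) = (35·34·33·32·31·30·29·28·27·26·25) / 11! = 16654322805120000 / 39916800 = 417225900.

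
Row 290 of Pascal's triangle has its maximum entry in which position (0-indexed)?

C(290,i) is maximized at i = 290/2 = 145.

145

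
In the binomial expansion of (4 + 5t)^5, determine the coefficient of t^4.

12500

The general term is C(5,j)·(4)^j·(5t)^(5-j); the t^4 term has j = 1.
C(5,1) = 5.
Coefficient = C(5,1) · 4^1 · 5^4 = 5 · 4 · 625 = 12500.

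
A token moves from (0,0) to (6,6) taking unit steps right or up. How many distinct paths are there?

924

Each path is a sequence of 12 steps with 6 rights: C(12,6) = 924.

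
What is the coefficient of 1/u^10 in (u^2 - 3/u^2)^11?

1082565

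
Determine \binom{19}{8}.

75582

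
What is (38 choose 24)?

C(38,24) = C(38,14) by symmetry.
C(38,14) = (38·37·36·35·34·33·32·31·30·29·28·27·26·25) / 14! = 842975203103953920000 / 87178291200 = 9669554100.

9669554100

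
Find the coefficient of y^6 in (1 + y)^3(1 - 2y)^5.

64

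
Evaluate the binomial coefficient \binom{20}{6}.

C(20,6) = (20·19·18·17·16·15) / 6! = 27907200 / 720 = 38760.

38760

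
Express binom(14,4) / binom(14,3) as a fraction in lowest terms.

11/4

C(n,k+1)/C(n,k) = (n−k)/(k+1) = (14−3)/(3+1) = 11/4.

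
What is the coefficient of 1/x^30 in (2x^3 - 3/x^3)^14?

193444524

General term: C(14,j)·(2x^3)^j·(-3/x^3)^(14-j), with x-exponent 3j − 3(14−j) = 6j − 42.
Set 6j − 42 = -30: j = 2.
C(14,2) = 91; 2^2 = 4; (-3)^12 = 531441.
Coefficient = 91 · 4 · 531441 = 193444524.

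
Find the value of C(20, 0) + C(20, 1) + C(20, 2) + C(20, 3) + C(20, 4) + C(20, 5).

21700

1 + 20 + 190 + 1140 + 4845 + 15504 = 21700.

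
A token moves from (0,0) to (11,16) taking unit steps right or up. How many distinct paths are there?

13037895

Each path is a sequence of 27 steps with 11 rights: C(27,11) = 13037895.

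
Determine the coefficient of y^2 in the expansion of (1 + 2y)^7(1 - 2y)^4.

Coefficient of y^2 = Σ_{j} C(7,j)·2^j·C(4,2-j)·(-2)^(2-j) for j from 0 to 2.
= 24 + (-112) + 84 = -4.

-4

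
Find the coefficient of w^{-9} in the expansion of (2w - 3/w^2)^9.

489888

General term: C(9,j)·(2w)^j·(-3/w^2)^(9-j), with w-exponent 1j − 2(9−j) = 3j − 18.
Set 3j − 18 = -9: j = 3.
C(9,3) = 84; 2^3 = 8; (-3)^6 = 729.
Coefficient = 84 · 8 · 729 = 489888.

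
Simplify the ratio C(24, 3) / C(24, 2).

C(n,k+1)/C(n,k) = (n−k)/(k+1) = (24−2)/(2+1) = 22/3.

22/3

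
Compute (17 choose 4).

2380

C(17,4) = (17·16·15·14) / 4! = 57120 / 24 = 2380.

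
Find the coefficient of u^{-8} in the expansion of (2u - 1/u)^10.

-20

General term: C(10,j)·(2u)^j·(-1/u)^(10-j), with u-exponent 1j − 1(10−j) = 2j − 10.
Set 2j − 10 = -8: j = 1.
C(10,1) = 10; 2^1 = 2; (-1)^9 = -1.
Coefficient = 10 · 2 · (-1) = -20.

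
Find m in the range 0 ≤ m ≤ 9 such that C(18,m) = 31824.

C(18,m) increases on 0 ≤ m ≤ 9. C(18,6) = 18564 and C(18,7) = 31824, so m = 7.

7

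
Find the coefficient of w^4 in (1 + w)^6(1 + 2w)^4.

Coefficient of w^4 = Σ_{j} C(6,j)·1^j·C(4,4-j)·2^(4-j) for j from 0 to 4.
= 16 + 192 + 360 + 160 + 15 = 743.

743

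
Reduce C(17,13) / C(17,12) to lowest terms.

C(n,k+1)/C(n,k) = (n−k)/(k+1) = (17−12)/(12+1) = 5/13.

5/13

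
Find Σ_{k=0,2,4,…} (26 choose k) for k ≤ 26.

Even-k terms of row 26 sum to 2^25 = 33554432.

33554432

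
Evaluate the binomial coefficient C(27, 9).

4686825

C(27,9) = (27·26·25·24·23·22·21·20·19) / 9! = 1700755056000 / 362880 = 4686825.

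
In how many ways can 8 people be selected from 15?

6435

This is C(15,8) = 6435.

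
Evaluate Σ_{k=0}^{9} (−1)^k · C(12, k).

-55

The partial alternating sum Σ_{k=0}^{9} (−1)^k C(12,k) = (−1)^9 C(11,9) = -55.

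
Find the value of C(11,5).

462

C(11,5) = (11·10·9·8·7) / 5! = 55440 / 120 = 462.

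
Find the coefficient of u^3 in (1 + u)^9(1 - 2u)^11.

-48

Coefficient of u^3 = Σ_{j} C(9,j)·1^j·C(11,3-j)·(-2)^(3-j) for j from 0 to 3.
= (-1320) + 1980 + (-792) + 84 = -48.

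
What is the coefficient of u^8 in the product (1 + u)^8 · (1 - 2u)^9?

-2447

Coefficient of u^8 = Σ_{j} C(8,j)·1^j·C(9,8-j)·(-2)^(8-j) for j from 0 to 8.
= 2304 + (-36864) + 150528 + (-225792) + 141120 + (-37632) + 4032 + (-144) + 1 = -2447.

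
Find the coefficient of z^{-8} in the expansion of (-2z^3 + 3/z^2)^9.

General term: C(9,j)·(-2z^3)^j·(3/z^2)^(9-j), with z-exponent 3j − 2(9−j) = 5j − 18.
Set 5j − 18 = -8: j = 2.
C(9,2) = 36; (-2)^2 = 4; 3^7 = 2187.
Coefficient = 36 · 4 · 2187 = 314928.

314928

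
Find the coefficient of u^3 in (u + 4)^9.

The general term is C(9,j)·(u)^j·(4)^(9-j); the u^3 term has j = 3.
C(9,3) = 84.
Coefficient = C(9,3) · 4^6 = 84 · 4096 = 344064.

344064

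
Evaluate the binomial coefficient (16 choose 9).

C(16,9) = C(16,7) by symmetry.
C(16,7) = (16·15·14·13·12·11·10) / 7! = 57657600 / 5040 = 11440.

11440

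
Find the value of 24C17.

346104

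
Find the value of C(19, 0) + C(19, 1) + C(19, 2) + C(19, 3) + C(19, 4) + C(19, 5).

1 + 19 + 171 + 969 + 3876 + 11628 = 16664.

16664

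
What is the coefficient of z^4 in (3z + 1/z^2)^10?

295245

General term: C(10,j)·(3z)^j·(1/z^2)^(10-j), with z-exponent 1j − 2(10−j) = 3j − 20.
Set 3j − 20 = 4: j = 8.
C(10,8) = 45; 3^8 = 6561; 1^2 = 1.
Coefficient = 45 · 6561 · 1 = 295245.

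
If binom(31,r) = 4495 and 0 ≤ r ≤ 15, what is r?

3

C(31,r) increases on 0 ≤ r ≤ 15. C(31,2) = 465 and C(31,3) = 4495, so r = 3.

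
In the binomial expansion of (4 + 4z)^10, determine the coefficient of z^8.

47185920

The general term is C(10,j)·(4)^j·(4z)^(10-j); the z^8 term has j = 2.
C(10,2) = 45.
Coefficient = C(10,2) · 4^2 · 4^8 = 45 · 16 · 65536 = 47185920.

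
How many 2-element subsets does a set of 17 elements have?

C(17,2) = (17·16) / 2! = 272 / 2 = 136.

136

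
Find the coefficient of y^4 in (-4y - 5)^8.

The general term is C(8,j)·(-4y)^j·(-5)^(8-j); the y^4 term has j = 4.
C(8,4) = 70.
Coefficient = C(8,4) · (-4)^4 · (-5)^4 = 70 · 256 · 625 = 11200000.

11200000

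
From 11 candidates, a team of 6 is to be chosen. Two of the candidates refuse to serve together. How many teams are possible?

All 6-subsets: C(11,6) = 462. Those containing both fixed elements: C(9,4) = 126.
462 − 126 = 336.

336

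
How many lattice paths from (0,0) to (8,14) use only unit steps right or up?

Each path is a sequence of 22 steps with 8 rights: C(22,8) = 319770.

319770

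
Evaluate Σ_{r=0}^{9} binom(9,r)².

By Vandermonde's identity, Σ C(9,r)² = C(18,9) = 48620.

48620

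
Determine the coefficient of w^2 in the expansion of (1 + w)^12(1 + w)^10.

231

Coefficient of w^2 = Σ_{j} C(12,j)·C(10,2-j) for j from 0 to 2.
= 45 + 120 + 66 = 231.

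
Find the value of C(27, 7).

888030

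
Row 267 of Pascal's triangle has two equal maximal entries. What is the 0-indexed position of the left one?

For odd n = 267, C(267,r) peaks at r = (n−1)/2 and (n+1)/2; the lesser is 133.

133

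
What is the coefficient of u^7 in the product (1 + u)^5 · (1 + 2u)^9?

95472

Coefficient of u^7 = Σ_{j} C(5,j)·1^j·C(9,7-j)·2^(7-j) for j from 0 to 5.
= 4608 + 26880 + 40320 + 20160 + 3360 + 144 = 95472.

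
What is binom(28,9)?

6906900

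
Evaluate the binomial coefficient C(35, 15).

3247943160

C(35,15) = (35·34·33·32·31·30·29·28·27·26·25·24·23·22·21) / 15! = 4247252019052922880000 / 1307674368000 = 3247943160.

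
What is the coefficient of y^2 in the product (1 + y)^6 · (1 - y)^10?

0

Coefficient of y^2 = Σ_{j} C(6,j)·1^j·C(10,2-j)·(-1)^(2-j) for j from 0 to 2.
= 45 + (-60) + 15 = 0.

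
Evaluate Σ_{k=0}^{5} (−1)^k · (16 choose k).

The partial alternating sum Σ_{k=0}^{5} (−1)^k C(16,k) = (−1)^5 C(15,5) = -3003.

-3003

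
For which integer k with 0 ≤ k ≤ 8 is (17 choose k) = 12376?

6

C(17,k) increases on 0 ≤ k ≤ 8. C(17,5) = 6188 and C(17,6) = 12376, so k = 6.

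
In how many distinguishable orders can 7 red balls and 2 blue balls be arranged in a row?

Choose positions for the red balls: C(9,7) = 36.

36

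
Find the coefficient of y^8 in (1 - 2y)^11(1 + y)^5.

Coefficient of y^8 = Σ_{j} C(11,j)·(-2)^j·C(5,8-j)·1^(8-j) for j from 3 to 8.
= (-1320) + 26400 + (-147840) + 295680 + (-211200) + 42240 = 3960.

3960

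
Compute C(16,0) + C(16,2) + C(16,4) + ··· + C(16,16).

Half of (1+1)^16 + (1−1)^16 gives the even-index sum: 2^15 = 32768.

32768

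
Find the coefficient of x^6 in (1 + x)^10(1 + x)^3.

Coefficient of x^6 = Σ_{j} C(10,j)·C(3,6-j) for j from 3 to 6.
= 120 + 630 + 756 + 210 = 1716.

1716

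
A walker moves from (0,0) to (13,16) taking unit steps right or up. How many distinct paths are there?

Each path is a sequence of 29 steps with 13 rights: C(29,13) = 67863915.

67863915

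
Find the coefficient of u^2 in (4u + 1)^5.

160

The general term is C(5,j)·(4u)^j·(1)^(5-j); the u^2 term has j = 2.
C(5,2) = 10.
Coefficient = C(5,2) · 4^2 = 10 · 16 = 160.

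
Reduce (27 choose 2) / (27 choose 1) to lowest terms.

13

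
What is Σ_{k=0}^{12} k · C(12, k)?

Since k·C(12,k) = 12·C(11,k−1), the sum is 12·2^11 = 12·2048 = 24576.

24576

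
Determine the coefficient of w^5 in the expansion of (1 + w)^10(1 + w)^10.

(1 + w)^10(1 + w)^10 = (1 + w)^20, so the coefficient of w^5 is C(20,5)·1^5 = 15504·1 = 15504.

15504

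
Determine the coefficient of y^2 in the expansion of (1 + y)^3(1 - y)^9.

Coefficient of y^2 = Σ_{j} C(3,j)·1^j·C(9,2-j)·(-1)^(2-j) for j from 0 to 2.
= 36 + (-27) + 3 = 12.

12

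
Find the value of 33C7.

4272048

C(33,7) = (33·32·31·30·29·28·27) / 7! = 21531121920 / 5040 = 4272048.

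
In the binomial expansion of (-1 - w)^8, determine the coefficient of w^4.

70

The general term is C(8,j)·(-1)^j·(-w)^(8-j); the w^4 term has j = 4.
C(8,4) = 70.
Coefficient = C(8,4) = 70.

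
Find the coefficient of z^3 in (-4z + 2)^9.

The general term is C(9,j)·(-4z)^j·(2)^(9-j); the z^3 term has j = 3.
C(9,3) = 84.
Coefficient = C(9,3) · (-4)^3 · 2^6 = 84 · (-64) · 64 = -344064.

-344064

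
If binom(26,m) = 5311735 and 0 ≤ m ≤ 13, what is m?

C(26,m) increases on 0 ≤ m ≤ 13. C(26,9) = 3124550 and C(26,10) = 5311735, so m = 10.

10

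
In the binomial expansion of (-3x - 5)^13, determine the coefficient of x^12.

-34543665

The general term is C(13,j)·(-3x)^j·(-5)^(13-j); the x^12 term has j = 12.
C(13,12) = 13.
Coefficient = C(13,12) · (-3)^12 · (-5)^1 = 13 · 531441 · (-5) = -34543665.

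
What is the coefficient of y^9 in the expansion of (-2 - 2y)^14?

The general term is C(14,j)·(-2)^j·(-2y)^(14-j); the y^9 term has j = 5.
C(14,5) = 2002.
Coefficient = C(14,5) · (-2)^5 · (-2)^9 = 2002 · (-32) · (-512) = 32800768.

32800768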